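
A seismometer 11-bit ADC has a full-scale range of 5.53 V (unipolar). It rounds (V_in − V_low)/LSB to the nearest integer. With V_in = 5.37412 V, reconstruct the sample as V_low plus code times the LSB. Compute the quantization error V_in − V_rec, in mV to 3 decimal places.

Step size: 5.53 V ÷ 2^11 = 2.700 mV.
(V_in − V_low)/LSB = (5.37412 − 0)/0.0027002 = 1990.2708 → code 1990 (round).
V_rec = 0 + 1990·0.0027002 = 5.3733887 V.
Difference: 0.000731328 V → 0.731 mV.

0.731 mV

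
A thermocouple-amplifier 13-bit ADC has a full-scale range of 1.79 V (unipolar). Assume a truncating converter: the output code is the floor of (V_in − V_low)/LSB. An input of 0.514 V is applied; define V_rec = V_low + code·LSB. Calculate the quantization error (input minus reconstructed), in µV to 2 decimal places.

74.22 µV

Step size: 1.79 V ÷ 2^13 = 218.51 µV.
Scaled input = 2352.3397 LSBs, so code = 2352.
V_rec = 0 + 2352·0.000218506 = 0.51392578 V.
Error = 0.514 − 0.51392578 = 7.42187e-05 V = 74.22 µV.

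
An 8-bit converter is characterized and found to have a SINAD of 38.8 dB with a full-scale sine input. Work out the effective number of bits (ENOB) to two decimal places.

6.15 bits

ENOB = (SINAD − 1.76) / 6.02 = (38.8 − 1.76)/6.02 = 6.153.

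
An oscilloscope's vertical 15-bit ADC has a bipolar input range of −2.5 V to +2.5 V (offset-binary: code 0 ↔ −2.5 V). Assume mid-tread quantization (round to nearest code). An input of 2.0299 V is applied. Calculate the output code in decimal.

With 32768 levels over 5 V, one step is 152.59 µV.
Input sits at 29687.153 steps above V_low.
round(29687.153) = 29687.

code 29687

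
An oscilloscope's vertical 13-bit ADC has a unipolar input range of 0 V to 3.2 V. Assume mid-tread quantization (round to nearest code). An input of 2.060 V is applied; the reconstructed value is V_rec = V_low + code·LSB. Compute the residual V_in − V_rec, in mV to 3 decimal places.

Step size: 3.2 V ÷ 2^13 = 390.62 µV.
Scaled input = 5273.6000 LSBs, so code = 5274.
V_rec = 0 + 5274·0.000390625 = 2.0601562 V.
Difference: -0.00015625 V → -0.156 mV.

-0.156 mV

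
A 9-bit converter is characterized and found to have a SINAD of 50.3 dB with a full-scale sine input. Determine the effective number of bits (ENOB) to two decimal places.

8.06 bits

ENOB = (SINAD − 1.76) / 6.02 = (50.3 − 1.76)/6.02 = 8.063.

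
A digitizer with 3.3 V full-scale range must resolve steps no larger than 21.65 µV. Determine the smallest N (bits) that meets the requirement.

Number of steps required ≥ 3.3 V / 21.65 µV = 152424.94.
Need 2^N ≥ 152424.94; 2^17 = 131072, 2^18 = 262144.
Minimum N = 18.

18 bits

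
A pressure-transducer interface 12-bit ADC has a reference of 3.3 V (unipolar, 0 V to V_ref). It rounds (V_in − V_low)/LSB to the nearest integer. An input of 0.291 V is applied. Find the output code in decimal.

code 361

With 4096 levels over 3.3 V, one step is 0.806 mV.
(0.291 − 0) / 0.000805664 = 361.193 LSBs.
round(361.193) = 361.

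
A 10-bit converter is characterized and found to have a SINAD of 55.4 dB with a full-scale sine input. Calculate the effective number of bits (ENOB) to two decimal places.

8.91 bits

ENOB = (SINAD − 1.76) / 6.02 = (55.4 − 1.76)/6.02 = 8.910.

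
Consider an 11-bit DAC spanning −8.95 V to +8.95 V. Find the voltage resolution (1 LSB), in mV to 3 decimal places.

Full-scale span = 17.9 V.
LSB = 17.9 / 2^11 = 17.9 / 2048 = 0.00874023 V = 8.740 mV.

8.740 mV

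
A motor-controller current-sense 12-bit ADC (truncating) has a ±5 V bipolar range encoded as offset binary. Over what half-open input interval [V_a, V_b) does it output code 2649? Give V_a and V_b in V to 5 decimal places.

LSB = 10/2^12 = 2.441 mV.
V_a = V_low + 2649·LSB = 1.46729 V; V_b = V_low + 2650·LSB = 1.46973 V.

[1.46729 V, 1.46973 V)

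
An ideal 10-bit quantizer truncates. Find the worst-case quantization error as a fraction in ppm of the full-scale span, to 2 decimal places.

976.56 ppm

Truncating → worst-case error = 1 LSB = V_FS/2^10, so 1e+06/1024 = 976.562 ppm of full scale.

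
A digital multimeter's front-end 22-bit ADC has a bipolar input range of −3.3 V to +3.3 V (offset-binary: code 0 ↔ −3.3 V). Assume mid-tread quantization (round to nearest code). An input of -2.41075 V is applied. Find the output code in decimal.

With 4194304 levels over 6.6 V, one step is 1.57 µV.
(-2.41075 − (−3.3)) / 1.57356e-06 = 565118.914 LSBs.
round(565118.914) = 565119.

code 565119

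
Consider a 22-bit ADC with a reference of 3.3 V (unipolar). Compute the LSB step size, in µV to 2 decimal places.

Full-scale span = 3.3 V.
LSB = 3.3 / 2^22 = 3.3 / 4194304 = 7.86781e-07 V = 0.79 µV.

0.79 µV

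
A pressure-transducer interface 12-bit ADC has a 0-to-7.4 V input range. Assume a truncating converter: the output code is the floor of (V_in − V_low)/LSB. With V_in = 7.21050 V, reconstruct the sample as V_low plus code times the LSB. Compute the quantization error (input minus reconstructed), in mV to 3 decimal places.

0.197 mV

LSB = 7.4/2^12 = 1.807 mV.
(7.21050 − 0)/0.00180664 = 3991.1092; ⌊·⌋ gives code 3991.
Code 3991 maps back to 0 + 3991×0.00180664 V = 7.2103027 V.
Error = 7.21050 − 7.2103027 = 0.000197266 V = 0.197 mV.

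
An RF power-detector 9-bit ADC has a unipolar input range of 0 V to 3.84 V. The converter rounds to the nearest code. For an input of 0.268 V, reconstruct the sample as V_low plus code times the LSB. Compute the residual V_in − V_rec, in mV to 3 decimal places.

-2.000 mV

Step size: 3.84 V ÷ 2^9 = 7.500 mV.
(0.268 − 0)/0.0075 = 35.7333; round gives code 36.
Reconstructed: 0.27 V.
V_in − V_rec = -0.002 V = -2.000 mV.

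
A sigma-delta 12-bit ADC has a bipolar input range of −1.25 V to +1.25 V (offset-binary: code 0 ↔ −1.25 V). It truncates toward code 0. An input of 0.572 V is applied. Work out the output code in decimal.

code 2985

Full-scale span = 2.5 V; LSB = 2.5/2^12 = 0.610 mV.
Input sits at 2985.165 steps above V_low.
So the output code is 2985.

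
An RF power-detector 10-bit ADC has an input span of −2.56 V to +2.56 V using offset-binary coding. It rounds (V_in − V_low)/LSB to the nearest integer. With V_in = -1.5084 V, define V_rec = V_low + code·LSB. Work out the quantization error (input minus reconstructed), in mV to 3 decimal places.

LSB = 5.12/2^10 = 5.000 mV.
(-1.5084 − (−2.56))/0.005 = 210.3200; round gives code 210.
Reconstructed: -1.51 V.
V_in − V_rec = 0.0016 V = 1.600 mV.

1.600 mV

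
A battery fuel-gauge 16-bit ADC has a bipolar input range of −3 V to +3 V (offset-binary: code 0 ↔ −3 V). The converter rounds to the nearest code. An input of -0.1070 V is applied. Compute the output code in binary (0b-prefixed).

Full-scale span = 6 V; LSB = 6/2^16 = 91.55 µV.
(-0.1070 − (−3)) / 9.15527e-05 = 31599.275 LSBs.
round(31599.275) = 31599.
In binary (0b-prefixed): 0b111101101101111.

code 0b111101101101111 (decimal 31599)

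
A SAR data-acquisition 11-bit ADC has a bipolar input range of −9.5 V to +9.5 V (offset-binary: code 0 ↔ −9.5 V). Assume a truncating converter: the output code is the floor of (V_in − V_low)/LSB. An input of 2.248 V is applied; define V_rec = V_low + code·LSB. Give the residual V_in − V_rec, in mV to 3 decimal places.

2.883 mV

Step size: 19 V ÷ 2^11 = 9.277 mV.
(2.248 − (−9.5))/0.00927734 = 1266.3107; ⌊·⌋ gives code 1266.
V_rec = (−9.5) + 1266·0.00927734 = 2.2451172 V.
Error = 2.248 − 2.2451172 = 0.00288281 V = 2.883 mV.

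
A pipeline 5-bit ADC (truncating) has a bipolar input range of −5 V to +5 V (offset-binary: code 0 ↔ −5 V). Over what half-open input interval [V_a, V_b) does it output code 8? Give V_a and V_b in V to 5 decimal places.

[-2.50000 V, -2.18750 V)

LSB = 10/2^5 = 312.500 mV.
V_a = V_low + 8·LSB = -2.5 V; V_b = V_low + 9·LSB = -2.1875 V.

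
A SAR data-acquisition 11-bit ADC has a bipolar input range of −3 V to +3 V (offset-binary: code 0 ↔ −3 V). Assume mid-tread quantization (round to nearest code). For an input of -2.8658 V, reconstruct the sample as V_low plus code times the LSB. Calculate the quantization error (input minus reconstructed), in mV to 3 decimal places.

Step size: 6 V ÷ 2^11 = 2.930 mV.
(-2.8658 − (−3))/0.00292969 = 45.8069; round gives code 46.
Code 46 maps back to (−3) + 46×0.00292969 V = -2.8652344 V.
Error = -2.8658 − (−2.8652344) = -0.000565625 V = -0.566 mV.

-0.566 mV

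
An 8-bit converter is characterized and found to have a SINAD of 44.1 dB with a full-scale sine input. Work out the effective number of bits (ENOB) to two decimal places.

7.03 bits

ENOB = (SINAD − 1.76) / 6.02 = (44.1 − 1.76)/6.02 = 7.033.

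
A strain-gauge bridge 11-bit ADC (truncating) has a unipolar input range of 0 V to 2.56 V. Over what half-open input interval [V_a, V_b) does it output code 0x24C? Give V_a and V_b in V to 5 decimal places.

LSB = 2.56/2^11 = 1.250 mV.
Code 0x24C = 588 decimal.
V_a = V_low + 588·LSB = 0.735 V; V_b = V_low + 589·LSB = 0.73625 V.

[0.73500 V, 0.73625 V)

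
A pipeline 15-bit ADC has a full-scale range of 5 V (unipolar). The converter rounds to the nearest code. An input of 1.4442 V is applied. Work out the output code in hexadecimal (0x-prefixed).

code 0x24F9 (decimal 9465)

Full-scale span = 5 V; LSB = 5/2^15 = 152.59 µV.
Input sits at 9464.709 steps above V_low.
So the output code is 9465.
In hexadecimal (0x-prefixed): 0x24F9.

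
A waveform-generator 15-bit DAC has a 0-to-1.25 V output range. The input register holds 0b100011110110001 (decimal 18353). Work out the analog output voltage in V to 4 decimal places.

0.7001 V

LSB = 1.25 V / 2^15 = 38.15 µV.
Code 0b100011110110001 = 18353 decimal.
V_out = 0 + 18353 × 3.8147e-05 V = 0.700111 V.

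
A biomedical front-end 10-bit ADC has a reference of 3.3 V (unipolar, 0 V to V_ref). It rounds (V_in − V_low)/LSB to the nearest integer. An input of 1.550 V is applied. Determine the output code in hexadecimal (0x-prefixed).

code 0x1E1 (decimal 481)

LSB = 3.3 V / 1024 = 3.223 mV.
(V_in − V_low)/LSB = (1.550 − 0) / 0.00322266 = 480.970.
So the output code is 481.
In hexadecimal (0x-prefixed): 0x1E1.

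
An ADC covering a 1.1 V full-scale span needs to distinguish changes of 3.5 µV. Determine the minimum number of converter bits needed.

Number of steps required ≥ 1.1 V / 3.5 µV = 314285.71.
Need 2^N ≥ 314285.71; 2^18 = 262144, 2^19 = 524288.
Minimum N = 19.

19 bits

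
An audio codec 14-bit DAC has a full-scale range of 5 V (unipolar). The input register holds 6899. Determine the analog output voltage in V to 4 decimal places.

2.1054 V

LSB = 5 V / 2^14 = 305.18 µV.
V_out = 0 + 6899 × 0.000305176 V = 2.10541 V.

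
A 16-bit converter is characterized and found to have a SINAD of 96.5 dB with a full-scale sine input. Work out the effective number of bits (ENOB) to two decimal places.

15.74 bits

ENOB = (SINAD − 1.76) / 6.02 = (96.5 − 1.76)/6.02 = 15.738.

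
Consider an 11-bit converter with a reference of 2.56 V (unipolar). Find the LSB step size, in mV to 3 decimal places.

Full-scale span = 2.56 V.
LSB = 2.56 / 2^11 = 2.56 / 2048 = 0.00125 V = 1.250 mV.

1.250 mV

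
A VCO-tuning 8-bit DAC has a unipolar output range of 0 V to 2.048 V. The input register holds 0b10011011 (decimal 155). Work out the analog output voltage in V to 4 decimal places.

1.2400 V

LSB = 2.048 V / 2^8 = 8.000 mV.
Code 0b10011011 = 155 decimal.
V_out = 0 + 155 × 0.008 V = 1.24 V.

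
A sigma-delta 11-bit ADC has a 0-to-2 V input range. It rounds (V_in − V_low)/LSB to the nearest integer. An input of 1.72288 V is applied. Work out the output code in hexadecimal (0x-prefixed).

With 2048 levels over 2 V, one step is 0.977 mV.
(V_in − V_low)/LSB = (1.72288 − 0) / 0.000976562 = 1764.229.
Round → code 1764.
In hexadecimal (0x-prefixed): 0x6E4.

code 0x6E4 (decimal 1764)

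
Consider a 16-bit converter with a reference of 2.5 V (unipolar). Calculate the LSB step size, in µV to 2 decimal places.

38.15 µV

Full-scale span = 2.5 V.
LSB = 2.5 / 2^16 = 2.5 / 65536 = 3.8147e-05 V = 38.15 µV.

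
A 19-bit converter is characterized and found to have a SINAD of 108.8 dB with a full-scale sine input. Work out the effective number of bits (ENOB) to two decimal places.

17.78 bits

ENOB = (SINAD − 1.76) / 6.02 = (108.8 − 1.76)/6.02 = 17.781.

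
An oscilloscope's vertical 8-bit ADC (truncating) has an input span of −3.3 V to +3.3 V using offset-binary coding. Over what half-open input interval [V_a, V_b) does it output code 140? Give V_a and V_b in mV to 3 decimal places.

LSB = 6.6/2^8 = 25.781 mV.
V_a = V_low + 140·LSB = 0.309375 V; V_b = V_low + 141·LSB = 0.335156 V.

[309.375 mV, 335.156 mV)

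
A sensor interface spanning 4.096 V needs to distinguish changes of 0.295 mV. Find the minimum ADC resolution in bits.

Number of steps required ≥ 4.096 V / 0.295 mV = 13884.75.
Need 2^N ≥ 13884.75; 2^13 = 8192, 2^14 = 16384.
Minimum N = 14.

14 bits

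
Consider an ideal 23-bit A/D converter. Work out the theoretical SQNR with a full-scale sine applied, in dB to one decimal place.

140.2 dB

SNR ≈ 6.02·N + 1.76 dB = 6.02·23 + 1.76 = 140.22 dB.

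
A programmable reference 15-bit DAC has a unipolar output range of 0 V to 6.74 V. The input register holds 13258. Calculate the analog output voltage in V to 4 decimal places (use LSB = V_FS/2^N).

2.7270 V

LSB = 6.74 V / 2^15 = 205.69 µV.
V_out = 0 + 13258 × 0.000205688 V = 2.72702 V.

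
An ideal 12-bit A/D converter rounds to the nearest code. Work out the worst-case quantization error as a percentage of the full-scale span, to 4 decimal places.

0.0122 %

Rounding → worst-case error = ½ LSB = V_FS/2^13, so 100/8192 = 0.012207 % of full scale.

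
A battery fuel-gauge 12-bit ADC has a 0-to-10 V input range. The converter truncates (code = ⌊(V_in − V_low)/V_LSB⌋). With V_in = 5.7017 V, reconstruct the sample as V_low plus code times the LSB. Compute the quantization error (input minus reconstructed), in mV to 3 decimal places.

1.016 mV

Step size: 10 V ÷ 2^12 = 2.441 mV.
Scaled input = 2335.4163 LSBs, so code = 2335.
Code 2335 maps back to 0 + 2335×0.00244141 V = 5.7006836 V.
Difference: 0.00101641 V → 1.016 mV.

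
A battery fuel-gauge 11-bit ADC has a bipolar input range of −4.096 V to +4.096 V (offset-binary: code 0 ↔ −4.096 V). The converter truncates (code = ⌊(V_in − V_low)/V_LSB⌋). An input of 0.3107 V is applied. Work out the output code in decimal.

LSB = 8.192 V / 2048 = 4.000 mV.
Input sits at 1101.675 steps above V_low.
⌊·⌋(1101.675) = 1101.

code 1101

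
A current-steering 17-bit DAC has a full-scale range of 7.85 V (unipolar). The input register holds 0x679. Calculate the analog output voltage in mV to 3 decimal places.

LSB = 7.85 V / 2^17 = 59.89 µV.
Code 0x679 = 1657 decimal.
V_out = 0 + 1657 × 5.98907e-05 V = 0.099239 V.
= 99.239 mV.

99.239 mV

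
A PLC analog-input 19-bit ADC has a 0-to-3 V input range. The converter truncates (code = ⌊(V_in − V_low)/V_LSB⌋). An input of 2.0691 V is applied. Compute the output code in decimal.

With 524288 levels over 3 V, one step is 5.72 µV.
Input sits at 361601.434 steps above V_low.
⌊·⌋(361601.434) = 361601.

code 361601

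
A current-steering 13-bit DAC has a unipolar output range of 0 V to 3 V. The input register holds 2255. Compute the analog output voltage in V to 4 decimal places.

LSB = 3 V / 2^13 = 366.21 µV.
V_out = 0 + 2255 × 0.000366211 V = 0.825806 V.

0.8258 V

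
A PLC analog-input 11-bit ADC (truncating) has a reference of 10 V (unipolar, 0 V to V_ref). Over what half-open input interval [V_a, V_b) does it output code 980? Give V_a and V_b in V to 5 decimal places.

[4.78516 V, 4.79004 V)

LSB = 10/2^11 = 4.883 mV.
V_a = V_low + 980·LSB = 4.78516 V; V_b = V_low + 981·LSB = 4.79004 V.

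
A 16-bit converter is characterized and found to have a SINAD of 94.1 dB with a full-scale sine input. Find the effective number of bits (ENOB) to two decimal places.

15.34 bits

ENOB = (SINAD − 1.76) / 6.02 = (94.1 − 1.76)/6.02 = 15.339.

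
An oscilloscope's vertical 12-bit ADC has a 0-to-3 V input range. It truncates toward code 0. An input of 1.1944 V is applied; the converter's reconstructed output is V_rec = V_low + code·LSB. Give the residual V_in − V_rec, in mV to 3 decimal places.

0.552 mV

LSB = 3/2^12 = 0.732 mV.
Scaled input = 1630.7541 LSBs, so code = 1630.
Reconstructed: 1.1938477 V.
V_in − V_rec = 0.000552344 V = 0.552 mV.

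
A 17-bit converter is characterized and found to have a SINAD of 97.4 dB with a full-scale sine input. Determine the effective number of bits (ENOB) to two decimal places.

ENOB = (SINAD − 1.76) / 6.02 = (97.4 − 1.76)/6.02 = 15.887.

15.89 bits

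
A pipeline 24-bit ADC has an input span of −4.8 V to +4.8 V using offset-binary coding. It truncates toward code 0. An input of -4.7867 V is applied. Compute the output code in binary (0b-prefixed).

With 16777216 levels over 9.6 V, one step is 0.57 µV.
(V_in − V_low)/LSB = (-4.7867 − (−4.8)) / 5.72205e-07 = 23243.435.
⌊·⌋(23243.435) = 23243.
In binary (0b-prefixed): 0b101101011001011.

code 0b101101011001011 (decimal 23243)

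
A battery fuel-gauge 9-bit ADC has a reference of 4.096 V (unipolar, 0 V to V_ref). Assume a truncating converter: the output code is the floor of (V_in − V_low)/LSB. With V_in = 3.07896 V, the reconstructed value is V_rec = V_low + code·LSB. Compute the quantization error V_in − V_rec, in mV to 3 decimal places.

LSB = 4.096/2^9 = 8.000 mV.
(V_in − V_low)/LSB = (3.07896 − 0)/0.008 = 384.8700 → code 384 (floor).
Reconstructed: 3.072 V.
Error = 3.07896 − 3.072 = 0.00696 V = 6.960 mV.

6.960 mV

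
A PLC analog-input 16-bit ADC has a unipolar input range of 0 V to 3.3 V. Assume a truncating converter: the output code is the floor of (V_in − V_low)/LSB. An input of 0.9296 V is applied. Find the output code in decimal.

Full-scale span = 3.3 V; LSB = 3.3/2^16 = 50.35 µV.
(0.9296 − 0) / 5.0354e-05 = 18461.293 LSBs.
⌊·⌋(18461.293) = 18461.

code 18461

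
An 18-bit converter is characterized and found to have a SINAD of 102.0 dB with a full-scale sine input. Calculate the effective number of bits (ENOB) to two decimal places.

ENOB = (SINAD − 1.76) / 6.02 = (102.0 − 1.76)/6.02 = 16.651.

16.65 bits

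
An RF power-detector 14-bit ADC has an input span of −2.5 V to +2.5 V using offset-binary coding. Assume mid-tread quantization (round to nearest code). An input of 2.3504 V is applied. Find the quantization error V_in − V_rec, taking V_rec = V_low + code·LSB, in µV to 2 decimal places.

-63.87 µV

Step size: 5 V ÷ 2^14 = 305.18 µV.
(V_in − V_low)/LSB = (2.3504 − (−2.5))/0.000305176 = 15893.7907 → code 15894 (round).
Reconstructed: 2.3504639 V.
Difference: -6.38672e-05 V → -63.87 µV.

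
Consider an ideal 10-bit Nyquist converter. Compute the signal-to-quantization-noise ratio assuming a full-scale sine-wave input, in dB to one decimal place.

62.0 dB

SNR ≈ 6.02·N + 1.76 dB = 6.02·10 + 1.76 = 61.96 dB.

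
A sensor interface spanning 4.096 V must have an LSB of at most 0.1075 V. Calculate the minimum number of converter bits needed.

6 bits

Number of steps required ≥ 4.096 V / 0.1075 V = 38.10.
Need 2^N ≥ 38.10; 2^5 = 32, 2^6 = 64.
Minimum N = 6.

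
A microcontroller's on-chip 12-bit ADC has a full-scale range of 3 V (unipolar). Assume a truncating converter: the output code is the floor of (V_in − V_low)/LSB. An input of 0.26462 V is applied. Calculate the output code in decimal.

code 361

With 4096 levels over 3 V, one step is 0.732 mV.
(0.26462 − 0) / 0.000732422 = 361.295 LSBs.
So the output code is 361.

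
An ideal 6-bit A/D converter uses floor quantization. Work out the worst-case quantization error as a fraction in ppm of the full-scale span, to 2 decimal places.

Truncating → worst-case error = 1 LSB = V_FS/2^6, so 1e+06/64 = 15625 ppm of full scale.

15625.00 ppm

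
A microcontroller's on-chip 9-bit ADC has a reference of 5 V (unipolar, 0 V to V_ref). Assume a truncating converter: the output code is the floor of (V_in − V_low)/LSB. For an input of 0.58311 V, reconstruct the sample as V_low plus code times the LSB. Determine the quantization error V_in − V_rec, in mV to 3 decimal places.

6.938 mV

One LSB is 5 V / 512 = 9.766 mV.
(0.58311 − 0)/0.00976562 = 59.7105; ⌊·⌋ gives code 59.
Code 59 maps back to 0 + 59×0.00976562 V = 0.57617188 V.
V_in − V_rec = 0.00693812 V = 6.938 mV.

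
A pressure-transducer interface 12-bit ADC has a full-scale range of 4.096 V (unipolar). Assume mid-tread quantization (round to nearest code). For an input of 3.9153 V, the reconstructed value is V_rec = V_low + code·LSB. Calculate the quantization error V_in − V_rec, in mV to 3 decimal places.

0.300 mV

LSB = 4.096/2^12 = 1.000 mV.
(V_in − V_low)/LSB = (3.9153 − 0)/0.001 = 3915.3000 → code 3915 (round).
Code 3915 maps back to 0 + 3915×0.001 V = 3.915 V.
Error = 3.9153 − 3.915 = 0.0003 V = 0.300 mV.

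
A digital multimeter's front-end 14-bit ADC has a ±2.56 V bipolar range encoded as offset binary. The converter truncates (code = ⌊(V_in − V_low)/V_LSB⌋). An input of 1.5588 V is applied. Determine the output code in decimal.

Full-scale span = 5.12 V; LSB = 5.12/2^14 = 312.50 µV.
(V_in − V_low)/LSB = (1.5588 − (−2.56)) / 0.0003125 = 13180.160.
Floor → code 13180.

code 13180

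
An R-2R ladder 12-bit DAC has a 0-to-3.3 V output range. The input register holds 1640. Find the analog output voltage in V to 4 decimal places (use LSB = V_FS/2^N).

LSB = 3.3 V / 2^12 = 0.806 mV.
V_out = 0 + 1640 × 0.000805664 V = 1.32129 V.

1.3213 V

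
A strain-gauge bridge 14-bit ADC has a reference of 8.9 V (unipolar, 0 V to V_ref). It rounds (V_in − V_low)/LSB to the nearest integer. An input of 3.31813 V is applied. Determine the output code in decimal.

code 6108

Full-scale span = 8.9 V; LSB = 8.9/2^14 = 0.543 mV.
(3.31813 − 0) / 0.000543213 = 6108.342 LSBs.
round(6108.342) = 6108.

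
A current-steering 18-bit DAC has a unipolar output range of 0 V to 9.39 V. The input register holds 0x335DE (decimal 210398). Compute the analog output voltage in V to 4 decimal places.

7.5365 V

LSB = 9.39 V / 2^18 = 35.82 µV.
Code 0x335DE = 210398 decimal.
V_out = 0 + 210398 × 3.582e-05 V = 7.53646 V.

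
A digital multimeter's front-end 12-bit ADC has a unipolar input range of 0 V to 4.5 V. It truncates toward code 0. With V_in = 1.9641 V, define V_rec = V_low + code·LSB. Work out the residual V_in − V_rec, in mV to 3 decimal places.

One LSB is 4.5 V / 4096 = 1.099 mV.
Scaled input = 1787.7675 LSBs, so code = 1787.
Code 1787 maps back to 0 + 1787×0.00109863 V = 1.9632568 V.
V_in − V_rec = 0.000843164 V = 0.843 mV.

0.843 mV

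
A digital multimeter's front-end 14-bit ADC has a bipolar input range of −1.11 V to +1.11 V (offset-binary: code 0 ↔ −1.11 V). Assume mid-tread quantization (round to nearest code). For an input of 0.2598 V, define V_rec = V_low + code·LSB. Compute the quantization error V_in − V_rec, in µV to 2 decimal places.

One LSB is 2.22 V / 16384 = 135.50 µV.
(V_in − V_low)/LSB = (0.2598 − (−1.11))/0.000135498 = 10109.3708 → code 10109 (round).
V_rec = (−1.11) + 10109·0.000135498 = 0.25974976 V.
Difference: 5.02441e-05 V → 50.24 µV.

50.24 µV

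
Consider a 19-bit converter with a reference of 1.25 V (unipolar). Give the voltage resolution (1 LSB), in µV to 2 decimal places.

Full-scale span = 1.25 V.
LSB = 1.25 / 2^19 = 1.25 / 524288 = 2.38419e-06 V = 2.38 µV.

2.38 µV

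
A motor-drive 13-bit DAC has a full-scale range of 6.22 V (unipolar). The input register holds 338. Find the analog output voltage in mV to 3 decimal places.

LSB = 6.22 V / 2^13 = 0.759 mV.
V_out = 0 + 338 × 0.000759277 V = 0.256636 V.
= 256.636 mV.

256.636 mV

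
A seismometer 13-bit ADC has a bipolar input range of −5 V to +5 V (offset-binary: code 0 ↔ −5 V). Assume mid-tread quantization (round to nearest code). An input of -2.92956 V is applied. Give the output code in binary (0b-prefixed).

LSB = 10 V / 8192 = 1.221 mV.
(-2.92956 − (−5)) / 0.0012207 = 1696.104 LSBs.
Round → code 1696.
In binary (0b-prefixed): 0b11010100000.

code 0b11010100000 (decimal 1696)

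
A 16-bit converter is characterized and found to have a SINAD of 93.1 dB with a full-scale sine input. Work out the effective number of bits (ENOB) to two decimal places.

15.17 bits

ENOB = (SINAD − 1.76) / 6.02 = (93.1 − 1.76)/6.02 = 15.173.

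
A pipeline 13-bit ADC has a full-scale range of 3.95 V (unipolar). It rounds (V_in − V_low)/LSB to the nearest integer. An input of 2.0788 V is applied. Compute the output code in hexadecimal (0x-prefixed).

code 0x10D7 (decimal 4311)

LSB = 3.95 V / 8192 = 482.18 µV.
(2.0788 − 0) / 0.000482178 = 4311.273 LSBs.
So the output code is 4311.
In hexadecimal (0x-prefixed): 0x10D7.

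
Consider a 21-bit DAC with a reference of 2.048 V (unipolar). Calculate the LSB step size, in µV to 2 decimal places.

Full-scale span = 2.048 V.
LSB = 2.048 / 2^21 = 2.048 / 2097152 = 9.76563e-07 V = 0.98 µV.

0.98 µV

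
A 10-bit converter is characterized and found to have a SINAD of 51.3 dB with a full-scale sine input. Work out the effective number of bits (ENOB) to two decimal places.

ENOB = (SINAD − 1.76) / 6.02 = (51.3 − 1.76)/6.02 = 8.229.

8.23 bits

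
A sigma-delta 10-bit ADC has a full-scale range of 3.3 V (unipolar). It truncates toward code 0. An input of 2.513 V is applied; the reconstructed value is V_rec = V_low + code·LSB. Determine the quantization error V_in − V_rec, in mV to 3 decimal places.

LSB = 3.3/2^10 = 3.223 mV.
Scaled input = 779.7915 LSBs, so code = 779.
Reconstructed: 2.5104492 V.
Error = 2.513 − 2.5104492 = 0.00255078 V = 2.551 mV.

2.551 mV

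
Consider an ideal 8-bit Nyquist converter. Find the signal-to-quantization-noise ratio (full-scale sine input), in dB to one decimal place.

49.9 dB

SNR ≈ 6.02·N + 1.76 dB = 6.02·8 + 1.76 = 49.92 dB.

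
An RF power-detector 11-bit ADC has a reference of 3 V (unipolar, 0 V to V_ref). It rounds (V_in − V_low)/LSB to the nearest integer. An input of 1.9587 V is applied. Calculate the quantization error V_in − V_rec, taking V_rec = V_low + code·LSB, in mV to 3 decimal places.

0.204 mV

One LSB is 3 V / 2048 = 1.465 mV.
Scaled input = 1337.1392 LSBs, so code = 1337.
Reconstructed: 1.9584961 V.
Error = 1.9587 − 1.9584961 = 0.000203906 V = 0.204 mV.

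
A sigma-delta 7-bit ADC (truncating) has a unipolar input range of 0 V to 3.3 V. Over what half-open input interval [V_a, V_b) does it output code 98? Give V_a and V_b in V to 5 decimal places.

[2.52656 V, 2.55234 V)

LSB = 3.3/2^7 = 25.781 mV.
V_a = V_low + 98·LSB = 2.52656 V; V_b = V_low + 99·LSB = 2.55234 V.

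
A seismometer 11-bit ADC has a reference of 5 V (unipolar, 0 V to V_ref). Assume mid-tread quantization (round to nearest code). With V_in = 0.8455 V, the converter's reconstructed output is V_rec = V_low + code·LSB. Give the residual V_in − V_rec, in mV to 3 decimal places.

0.773 mV

One LSB is 5 V / 2048 = 2.441 mV.
(V_in − V_low)/LSB = (0.8455 − 0)/0.00244141 = 346.3168 → code 346 (round).
Reconstructed: 0.84472656 V.
Error = 0.8455 − 0.84472656 = 0.000773438 V = 0.773 mV.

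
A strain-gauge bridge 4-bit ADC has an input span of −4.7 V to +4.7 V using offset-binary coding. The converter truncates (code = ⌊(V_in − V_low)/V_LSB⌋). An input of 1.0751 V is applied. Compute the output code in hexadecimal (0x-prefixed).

code 0x9 (decimal 9)

LSB = 9.4 V / 16 = 0.5875 V.
(1.0751 − (−4.7)) / 0.5875 = 9.830 LSBs.
⌊·⌋(9.830) = 9.
In hexadecimal (0x-prefixed): 0x9.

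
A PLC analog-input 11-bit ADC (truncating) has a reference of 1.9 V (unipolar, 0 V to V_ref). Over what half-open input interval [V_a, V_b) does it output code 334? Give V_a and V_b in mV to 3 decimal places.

[309.863 mV, 310.791 mV)

LSB = 1.9/2^11 = 0.928 mV.
V_a = V_low + 334·LSB = 0.309863 V; V_b = V_low + 335·LSB = 0.310791 V.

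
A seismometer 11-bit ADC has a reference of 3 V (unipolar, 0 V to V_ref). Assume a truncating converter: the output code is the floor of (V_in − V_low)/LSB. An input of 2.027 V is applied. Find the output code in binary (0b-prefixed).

code 0b10101100111 (decimal 1383)

Full-scale span = 3 V; LSB = 3/2^11 = 1.465 mV.
(2.027 − 0) / 0.00146484 = 1383.765 LSBs.
Floor → code 1383.
In binary (0b-prefixed): 0b10101100111.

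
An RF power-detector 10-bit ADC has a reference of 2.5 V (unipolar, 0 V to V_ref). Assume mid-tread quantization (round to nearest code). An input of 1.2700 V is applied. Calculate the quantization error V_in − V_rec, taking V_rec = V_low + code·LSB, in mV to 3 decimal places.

LSB = 2.5/2^10 = 2.441 mV.
(1.2700 − 0)/0.00244141 = 520.1920; round gives code 520.
Reconstructed: 1.2695312 V.
Difference: 0.00046875 V → 0.469 mV.

0.469 mV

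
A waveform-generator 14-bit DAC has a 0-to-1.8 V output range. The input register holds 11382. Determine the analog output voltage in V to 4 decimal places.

LSB = 1.8 V / 2^14 = 109.86 µV.
V_out = 0 + 11382 × 0.000109863 V = 1.25046 V.

1.2505 V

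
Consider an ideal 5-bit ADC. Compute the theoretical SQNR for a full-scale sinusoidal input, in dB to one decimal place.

SNR ≈ 6.02·N + 1.76 dB = 6.02·5 + 1.76 = 31.86 dB.

31.9 dB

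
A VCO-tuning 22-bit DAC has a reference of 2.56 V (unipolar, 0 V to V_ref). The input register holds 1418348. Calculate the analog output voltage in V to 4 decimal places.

LSB = 2.56 V / 2^22 = 0.61 µV.
V_out = 0 + 1418348 × 6.10352e-07 V = 0.865691 V.

0.8657 V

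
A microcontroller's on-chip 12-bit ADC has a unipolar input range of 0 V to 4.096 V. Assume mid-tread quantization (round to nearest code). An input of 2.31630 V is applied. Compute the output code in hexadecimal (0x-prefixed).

LSB = 4.096 V / 4096 = 1.000 mV.
(2.31630 − 0) / 0.001 = 2316.300 LSBs.
Round → code 2316.
In hexadecimal (0x-prefixed): 0x90C.

code 0x90C (decimal 2316)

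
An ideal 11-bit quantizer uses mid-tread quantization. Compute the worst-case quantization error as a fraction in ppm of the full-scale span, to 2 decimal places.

244.14 ppm

Rounding → worst-case error = ½ LSB = V_FS/2^12, so 1e+06/4096 = 244.141 ppm of full scale.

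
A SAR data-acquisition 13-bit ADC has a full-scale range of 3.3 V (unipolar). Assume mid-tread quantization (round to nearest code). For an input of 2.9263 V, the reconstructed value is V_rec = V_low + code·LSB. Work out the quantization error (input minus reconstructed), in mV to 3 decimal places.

LSB = 3.3/2^13 = 402.83 µV.
(V_in − V_low)/LSB = (2.9263 − 0)/0.000402832 = 7264.3181 → code 7264 (round).
Reconstructed: 2.9261719 V.
Error = 2.9263 − 2.9261719 = 0.000128125 V = 0.128 mV.

0.128 mV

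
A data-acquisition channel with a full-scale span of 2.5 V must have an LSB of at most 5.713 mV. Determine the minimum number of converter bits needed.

9 bits

Number of steps required ≥ 2.5 V / 5.713 mV = 437.60.
Need 2^N ≥ 437.60; 2^8 = 256, 2^9 = 512.
Minimum N = 9.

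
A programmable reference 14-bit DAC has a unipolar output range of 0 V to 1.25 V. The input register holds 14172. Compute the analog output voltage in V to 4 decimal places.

LSB = 1.25 V / 2^14 = 76.29 µV.
V_out = 0 + 14172 × 7.62939e-05 V = 1.08124 V.

1.0812 V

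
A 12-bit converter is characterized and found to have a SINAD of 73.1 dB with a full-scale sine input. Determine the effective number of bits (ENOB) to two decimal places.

11.85 bits

ENOB = (SINAD − 1.76) / 6.02 = (73.1 − 1.76)/6.02 = 11.850.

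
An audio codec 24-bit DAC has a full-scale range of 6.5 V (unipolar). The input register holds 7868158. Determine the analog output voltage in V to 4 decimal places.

3.0484 V

LSB = 6.5 V / 2^24 = 0.39 µV.
V_out = 0 + 7868158 × 3.8743e-07 V = 3.04836 V.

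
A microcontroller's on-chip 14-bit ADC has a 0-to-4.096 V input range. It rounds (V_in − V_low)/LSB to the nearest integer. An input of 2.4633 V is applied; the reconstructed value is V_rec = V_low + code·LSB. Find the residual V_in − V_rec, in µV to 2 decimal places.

One LSB is 4.096 V / 16384 = 250.00 µV.
(2.4633 − 0)/0.00025 = 9853.2000; round gives code 9853.
Code 9853 maps back to 0 + 9853×0.00025 V = 2.46325 V.
Error = 2.4633 − 2.46325 = 5e-05 V = 50.00 µV.

50.00 µV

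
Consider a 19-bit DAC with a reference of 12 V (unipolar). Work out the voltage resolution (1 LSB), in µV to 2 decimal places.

Full-scale span = 12 V.
LSB = 12 / 2^19 = 12 / 524288 = 2.28882e-05 V = 22.89 µV.

22.89 µV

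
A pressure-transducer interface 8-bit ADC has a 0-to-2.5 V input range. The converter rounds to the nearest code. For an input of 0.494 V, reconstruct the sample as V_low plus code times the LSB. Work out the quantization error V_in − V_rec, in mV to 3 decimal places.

-4.047 mV

Step size: 2.5 V ÷ 2^8 = 9.766 mV.
(0.494 − 0)/0.00976562 = 50.5856; round gives code 51.
V_rec = 0 + 51·0.00976562 = 0.49804688 V.
V_in − V_rec = -0.00404688 V = -4.047 mV.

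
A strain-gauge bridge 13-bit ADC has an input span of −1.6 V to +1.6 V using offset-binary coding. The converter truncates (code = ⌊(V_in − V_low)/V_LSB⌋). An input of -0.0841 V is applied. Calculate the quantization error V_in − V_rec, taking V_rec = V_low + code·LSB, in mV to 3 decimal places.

Step size: 3.2 V ÷ 2^13 = 390.62 µV.
(V_in − V_low)/LSB = (-0.0841 − (−1.6))/0.000390625 = 3880.7040 → code 3880 (floor).
Code 3880 maps back to (−1.6) + 3880×0.000390625 V = -0.084375 V.
Difference: 0.000275 V → 0.275 mV.

0.275 mV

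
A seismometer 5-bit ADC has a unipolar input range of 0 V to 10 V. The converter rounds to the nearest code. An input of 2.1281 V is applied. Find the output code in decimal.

LSB = 10 V / 32 = 312.500 mV.
Input sits at 6.810 steps above V_low.
So the output code is 7.

code 7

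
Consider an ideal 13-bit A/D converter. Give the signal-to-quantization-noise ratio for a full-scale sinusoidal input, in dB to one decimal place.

80.0 dB

SNR ≈ 6.02·N + 1.76 dB = 6.02·13 + 1.76 = 80.02 dB.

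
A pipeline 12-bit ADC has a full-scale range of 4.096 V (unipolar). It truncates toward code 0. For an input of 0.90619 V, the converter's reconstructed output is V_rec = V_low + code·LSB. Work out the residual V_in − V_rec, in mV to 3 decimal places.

Step size: 4.096 V ÷ 2^12 = 1.000 mV.
Scaled input = 906.1900 LSBs, so code = 906.
V_rec = 0 + 906·0.001 = 0.906 V.
Error = 0.90619 − 0.906 = 0.00019 V = 0.190 mV.

0.190 mV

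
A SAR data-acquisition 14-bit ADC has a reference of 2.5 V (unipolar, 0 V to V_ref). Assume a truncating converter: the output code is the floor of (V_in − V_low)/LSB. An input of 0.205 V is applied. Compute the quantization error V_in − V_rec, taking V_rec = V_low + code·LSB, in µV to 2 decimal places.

74.46 µV

Step size: 2.5 V ÷ 2^14 = 152.59 µV.
Scaled input = 1343.4880 LSBs, so code = 1343.
V_rec = 0 + 1343·0.000152588 = 0.20492554 V.
Error = 0.205 − 0.20492554 = 7.44629e-05 V = 74.46 µV.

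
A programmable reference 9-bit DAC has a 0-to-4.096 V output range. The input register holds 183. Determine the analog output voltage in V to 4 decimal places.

LSB = 4.096 V / 2^9 = 8.000 mV.
V_out = 0 + 183 × 0.008 V = 1.464 V.

1.4640 V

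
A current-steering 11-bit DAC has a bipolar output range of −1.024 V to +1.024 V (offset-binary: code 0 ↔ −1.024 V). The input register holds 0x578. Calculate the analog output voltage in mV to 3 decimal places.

376.000 mV

LSB = 2.048 V / 2^11 = 1.000 mV.
Code 0x578 = 1400 decimal.
V_out = (−1.024) + 1400 × 0.001 V = 0.376 V.
= 376.000 mV.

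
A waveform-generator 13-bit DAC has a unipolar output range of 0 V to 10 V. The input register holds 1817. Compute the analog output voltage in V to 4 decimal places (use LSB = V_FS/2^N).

2.2180 V

LSB = 10 V / 2^13 = 1.221 mV.
V_out = 0 + 1817 × 0.0012207 V = 2.21802 V.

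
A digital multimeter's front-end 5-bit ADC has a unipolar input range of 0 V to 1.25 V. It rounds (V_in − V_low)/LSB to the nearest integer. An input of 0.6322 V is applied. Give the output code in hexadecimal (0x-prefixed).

With 32 levels over 1.25 V, one step is 39.062 mV.
(V_in − V_low)/LSB = (0.6322 − 0) / 0.0390625 = 16.184.
round(16.184) = 16.
In hexadecimal (0x-prefixed): 0x10.

code 0x10 (decimal 16)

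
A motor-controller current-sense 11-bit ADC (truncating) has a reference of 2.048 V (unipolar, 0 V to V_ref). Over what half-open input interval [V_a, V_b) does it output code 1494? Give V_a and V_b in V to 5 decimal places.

[1.49400 V, 1.49500 V)

LSB = 2.048/2^11 = 1.000 mV.
V_a = V_low + 1494·LSB = 1.494 V; V_b = V_low + 1495·LSB = 1.495 V.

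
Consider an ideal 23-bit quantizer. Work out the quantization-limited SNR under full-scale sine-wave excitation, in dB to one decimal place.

SNR ≈ 6.02·N + 1.76 dB = 6.02·23 + 1.76 = 140.22 dB.

140.2 dB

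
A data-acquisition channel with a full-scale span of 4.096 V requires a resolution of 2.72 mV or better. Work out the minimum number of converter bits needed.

Number of steps required ≥ 4.096 V / 2.72 mV = 1505.88.
Need 2^N ≥ 1505.88; 2^10 = 1024, 2^11 = 2048.
Minimum N = 11.

11 bits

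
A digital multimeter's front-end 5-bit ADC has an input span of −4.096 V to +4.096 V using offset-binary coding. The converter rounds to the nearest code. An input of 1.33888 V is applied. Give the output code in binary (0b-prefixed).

code 0b10101 (decimal 21)

Full-scale span = 8.192 V; LSB = 8.192/2^5 = 256.000 mV.
(V_in − V_low)/LSB = (1.33888 − (−4.096)) / 0.256 = 21.230.
So the output code is 21.
In binary (0b-prefixed): 0b10101.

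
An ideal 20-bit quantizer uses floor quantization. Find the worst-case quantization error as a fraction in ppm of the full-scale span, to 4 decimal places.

0.9537 ppm

Truncating → worst-case error = 1 LSB = V_FS/2^20, so 1e+06/1048576 = 0.953674 ppm of full scale.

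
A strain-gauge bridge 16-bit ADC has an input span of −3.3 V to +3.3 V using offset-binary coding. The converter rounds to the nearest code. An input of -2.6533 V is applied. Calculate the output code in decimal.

LSB = 6.6 V / 65536 = 100.71 µV.
Input sits at 6421.535 steps above V_low.
round(6421.535) = 6422.

code 6422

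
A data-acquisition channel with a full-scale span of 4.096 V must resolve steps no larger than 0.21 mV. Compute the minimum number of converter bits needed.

15 bits

Number of steps required ≥ 4.096 V / 0.21 mV = 19504.76.
Need 2^N ≥ 19504.76; 2^14 = 16384, 2^15 = 32768.
Minimum N = 15.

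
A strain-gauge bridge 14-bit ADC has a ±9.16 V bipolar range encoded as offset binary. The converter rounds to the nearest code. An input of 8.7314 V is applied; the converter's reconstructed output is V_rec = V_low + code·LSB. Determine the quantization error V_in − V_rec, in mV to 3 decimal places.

-0.343 mV

One LSB is 18.32 V / 16384 = 1.118 mV.
Scaled input = 16000.6931 LSBs, so code = 16001.
Reconstructed: 8.7317432 V.
Error = 8.7314 − 8.7317432 = -0.000343164 V = -0.343 mV.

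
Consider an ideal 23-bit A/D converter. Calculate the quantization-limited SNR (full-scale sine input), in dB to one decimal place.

140.2 dB

SNR ≈ 6.02·N + 1.76 dB = 6.02·23 + 1.76 = 140.22 dB.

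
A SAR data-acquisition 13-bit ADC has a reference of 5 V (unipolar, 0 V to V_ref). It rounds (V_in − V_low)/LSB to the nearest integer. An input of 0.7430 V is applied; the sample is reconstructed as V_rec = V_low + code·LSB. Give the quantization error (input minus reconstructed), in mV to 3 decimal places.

0.202 mV

Step size: 5 V ÷ 2^13 = 0.610 mV.
Scaled input = 1217.3312 LSBs, so code = 1217.
V_rec = 0 + 1217·0.000610352 = 0.74279785 V.
V_in − V_rec = 0.000202148 V = 0.202 mV.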